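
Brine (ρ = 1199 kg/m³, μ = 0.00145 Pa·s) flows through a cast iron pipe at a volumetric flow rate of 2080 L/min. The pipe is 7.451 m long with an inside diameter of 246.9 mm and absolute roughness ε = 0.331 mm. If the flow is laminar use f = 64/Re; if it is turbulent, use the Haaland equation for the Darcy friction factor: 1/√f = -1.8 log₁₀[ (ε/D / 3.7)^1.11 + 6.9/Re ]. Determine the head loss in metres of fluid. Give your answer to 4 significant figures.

h_f ≈ 0.01815 m

Q = 2080 L/min = 2080/60000 = 0.03467 m³/s.
Cross-sectional area A = πD²/4 = π(0.2469)²/4 = 0.04788 m²; mean velocity V = Q/A = 0.03467/0.04788 = 0.7241 m/s.
Reynolds number Re = ρVD/μ = 1199 · 0.7241 · 0.2469 / 0.00145 = 1.478e+05.
Re > 4000 → turbulent. Relative roughness ε/D = 0.000331/0.2469 = 0.00134. Haaland: 1/√f = -1.8 log₁₀[(0.00134/3.7)^1.11 + 6.9/1.478e+05] = -1.8 log₁₀[0.000152 + 4.67e-05] = 6.665, so f = 0.02251.
Darcy-Weisbach: ΔP = f(L/D)(ρV²/2) = 0.02251·(7.451/0.2469)·(1199·0.7241²/2) = 0.02251·30.18·314.3 = 213.5 Pa.
Head loss h_f = ΔP/(ρg) = 213.5/(1199·9.81) = 0.01815 m.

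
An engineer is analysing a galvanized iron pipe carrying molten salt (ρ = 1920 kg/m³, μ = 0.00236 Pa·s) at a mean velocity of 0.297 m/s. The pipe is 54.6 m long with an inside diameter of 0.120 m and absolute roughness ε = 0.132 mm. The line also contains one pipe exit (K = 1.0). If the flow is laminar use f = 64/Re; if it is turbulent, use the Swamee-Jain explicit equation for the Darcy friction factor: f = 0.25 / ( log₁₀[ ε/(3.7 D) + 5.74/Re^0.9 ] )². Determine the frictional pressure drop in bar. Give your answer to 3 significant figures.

Reynolds number Re = ρVD/μ = 1920 · 0.297 · 0.12 / 0.00236 = 2.9e+04.
Re > 4000 → turbulent. Relative roughness ε/D = 0.000132/0.12 = 0.0011. Swamee-Jain: f = 0.25/(log₁₀[0.0011/3.7 + 5.74/2.9e+04^0.9])² = 0.25/(log₁₀[0.000297 + 0.000553])² = 0.25/(-3.07)² = 0.02652.
Total minor-loss coefficient ΣK = 1·1 = 1.
ΔP = [f·L/D + ΣK]·(ρV²/2) = [0.02652·54.6/0.12 + 1]·(1920·0.297²/2) = [12.07 + 1]·84.68 = 1106 Pa.
ΔP = 1106 Pa = 0.0111 bar.

ΔP ≈ 0.0111 bar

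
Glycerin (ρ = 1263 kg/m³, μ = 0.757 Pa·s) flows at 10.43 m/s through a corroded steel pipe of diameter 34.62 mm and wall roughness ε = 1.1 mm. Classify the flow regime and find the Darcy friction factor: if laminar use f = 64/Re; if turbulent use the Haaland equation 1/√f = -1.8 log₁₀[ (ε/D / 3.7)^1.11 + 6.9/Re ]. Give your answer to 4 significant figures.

Re = ρVD/μ = 1263·10.43·0.03462/0.757 = 602.4.
Re < 2300 → laminar, so f = 64/Re = 0.1062 (roughness is irrelevant in laminar flow).

f ≈ 0.1062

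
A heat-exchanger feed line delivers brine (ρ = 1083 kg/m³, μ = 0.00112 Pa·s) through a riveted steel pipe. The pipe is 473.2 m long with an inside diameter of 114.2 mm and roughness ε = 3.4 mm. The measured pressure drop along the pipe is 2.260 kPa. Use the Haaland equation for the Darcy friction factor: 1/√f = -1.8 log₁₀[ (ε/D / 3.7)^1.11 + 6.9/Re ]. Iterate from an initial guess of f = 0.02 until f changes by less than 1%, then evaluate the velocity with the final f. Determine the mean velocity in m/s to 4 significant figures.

V ≈ 0.1304 m/s

Rearranging Darcy-Weisbach: V = √(2·ΔP·D/(f·L·ρ)). With ε/D = 0.0034/0.1142 = 0.0298, iterate starting from f = 0.02:
  f = 0.02 → V = √(2·2260·0.1142/(0.02·473.2·1083)) = 0.2244 m/s; Re = ρVD/μ = 2.478e+04; f → 0.05835
  f = 0.05835 → V = 0.1314 m/s; Re = 1.451e+04; f → 0.05921
  f = 0.05921 → V = 0.1304 m/s; Re = 1.44e+04; f → 0.05922
Converged (Δf/f < 1%). With the final f = 0.05922: V = √(2·2260·0.1142/(0.05922·473.2·1083)) = 0.1304 m/s.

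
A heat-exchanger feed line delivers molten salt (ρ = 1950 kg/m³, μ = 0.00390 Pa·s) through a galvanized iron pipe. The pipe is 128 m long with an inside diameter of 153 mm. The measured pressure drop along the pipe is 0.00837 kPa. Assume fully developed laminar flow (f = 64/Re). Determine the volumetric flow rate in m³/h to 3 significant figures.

Q ≈ 0.812 m³/h

For laminar flow, f = 64/Re with Re = ρVD/μ, so Darcy-Weisbach reduces to ΔP = 32μLV/D². Solving for V: V = ΔP·D²/(32μL) = 8.37·(0.153)²/(32·0.0039·128) = 0.01227 m/s.
Check: Re = ρVD/μ = 1950·0.01227·0.153/0.0039 = 938.3 < 2300, so the laminar assumption holds.
Q = V·A = 0.01227·(π/4·0.153²) = 0.0002255 m³/s = 0.812 m³/h.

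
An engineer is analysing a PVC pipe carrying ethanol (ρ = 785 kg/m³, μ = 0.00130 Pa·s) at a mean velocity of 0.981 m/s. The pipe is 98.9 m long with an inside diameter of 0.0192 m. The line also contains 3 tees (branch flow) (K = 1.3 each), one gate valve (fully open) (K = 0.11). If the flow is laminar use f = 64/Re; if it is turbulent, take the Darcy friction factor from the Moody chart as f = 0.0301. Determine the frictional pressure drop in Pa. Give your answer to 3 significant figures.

Reynolds number Re = ρVD/μ = 785 · 0.981 · 0.0192 / 0.0013 = 1.137e+04.
Re > 4000 → turbulent; use the Moody-chart value f = 0.0301.
Total minor-loss coefficient ΣK = 3·1.3 + 1·0.11 = 4.01.
ΔP = [f·L/D + ΣK]·(ρV²/2) = [0.0301·98.9/0.0192 + 4.01]·(785·0.981²/2) = [155 + 4.01]·377.7 = 6.008e+04 Pa.

ΔP ≈ 60100 Pa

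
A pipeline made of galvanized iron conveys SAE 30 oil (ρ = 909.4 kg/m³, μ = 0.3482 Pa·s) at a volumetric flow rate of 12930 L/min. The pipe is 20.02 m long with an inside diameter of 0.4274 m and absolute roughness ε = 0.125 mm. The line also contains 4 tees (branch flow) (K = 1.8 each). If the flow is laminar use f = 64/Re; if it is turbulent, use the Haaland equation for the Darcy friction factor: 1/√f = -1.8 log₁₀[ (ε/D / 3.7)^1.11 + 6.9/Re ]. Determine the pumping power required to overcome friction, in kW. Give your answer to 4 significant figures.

P ≈ 1.987 kW

Q = 12930 L/min = 12930/60000 = 0.2155 m³/s.
Cross-sectional area A = πD²/4 = π(0.4274)²/4 = 0.1435 m²; mean velocity V = Q/A = 0.2155/0.1435 = 1.502 m/s.
Reynolds number Re = ρVD/μ = 909.4 · 1.502 · 0.4274 / 0.348 = 1677.
Re < 2300 → laminar flow, so f = 64/Re = 64/1677 = 0.03817 (the turbulent correlation is not needed).
Total minor-loss coefficient ΣK = 4·1.8 = 7.2.
ΔP = [f·L/D + ΣK]·(ρV²/2) = [0.03817·20.02/0.4274 + 7.2]·(909.4·1.502²/2) = [1.788 + 7.2]·1026 = 9221 Pa.
Pumping power P = QΔP = 0.2155·9221 = 1987.1 W = 1.987 kW.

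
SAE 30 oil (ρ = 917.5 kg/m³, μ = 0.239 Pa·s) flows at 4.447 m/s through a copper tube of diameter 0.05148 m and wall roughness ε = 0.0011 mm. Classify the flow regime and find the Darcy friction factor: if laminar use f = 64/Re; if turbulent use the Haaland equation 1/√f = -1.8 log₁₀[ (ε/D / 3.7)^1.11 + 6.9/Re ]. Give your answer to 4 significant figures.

f ≈ 0.07282

Re = ρVD/μ = 917.5·4.447·0.05148/0.239 = 878.8.
Re < 2300 → laminar, so f = 64/Re = 0.07282 (roughness is irrelevant in laminar flow).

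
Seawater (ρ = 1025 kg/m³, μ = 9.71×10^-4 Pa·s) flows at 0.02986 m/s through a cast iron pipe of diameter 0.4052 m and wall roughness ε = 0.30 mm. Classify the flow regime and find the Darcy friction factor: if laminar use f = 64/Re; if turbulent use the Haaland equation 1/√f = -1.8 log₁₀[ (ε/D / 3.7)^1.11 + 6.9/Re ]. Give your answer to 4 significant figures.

Re = ρVD/μ = 1025·0.02986·0.4052/0.000971 = 1.277e+04.
Re > 4000 → turbulent. ε/D = 0.0003/0.4052 = 0.00074; Haaland: 1/√f = -1.8 log₁₀[7.84e-05 + 0.00054] = 5.775, so f = 0.02998.

f ≈ 0.02998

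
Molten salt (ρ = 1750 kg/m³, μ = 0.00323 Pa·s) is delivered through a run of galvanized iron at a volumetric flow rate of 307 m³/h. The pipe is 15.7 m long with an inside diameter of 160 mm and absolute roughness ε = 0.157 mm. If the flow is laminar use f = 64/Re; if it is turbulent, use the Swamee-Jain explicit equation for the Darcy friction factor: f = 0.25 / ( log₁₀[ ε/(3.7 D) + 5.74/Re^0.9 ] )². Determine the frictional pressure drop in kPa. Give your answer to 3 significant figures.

Q = 307 m³/h = 307/3600 = 0.08528 m³/s.
Cross-sectional area A = πD²/4 = π(0.16)²/4 = 0.02011 m²; mean velocity V = Q/A = 0.08528/0.02011 = 4.241 m/s.
Reynolds number Re = ρVD/μ = 1750 · 4.241 · 0.16 / 0.00323 = 3.677e+05.
Re > 4000 → turbulent. Relative roughness ε/D = 0.000157/0.16 = 0.000981. Swamee-Jain: f = 0.25/(log₁₀[0.000981/3.7 + 5.74/3.677e+05^0.9])² = 0.25/(log₁₀[0.000265 + 5.62e-05])² = 0.25/(-3.493)² = 0.02049.
Darcy-Weisbach: ΔP = f(L/D)(ρV²/2) = 0.02049·(15.7/0.16)·(1750·4.241²/2) = 0.02049·98.12·1.574e+04 = 3.165e+04 Pa.
ΔP = 3.165e+04 Pa = 31.6 kPa.

ΔP ≈ 31.6 kPa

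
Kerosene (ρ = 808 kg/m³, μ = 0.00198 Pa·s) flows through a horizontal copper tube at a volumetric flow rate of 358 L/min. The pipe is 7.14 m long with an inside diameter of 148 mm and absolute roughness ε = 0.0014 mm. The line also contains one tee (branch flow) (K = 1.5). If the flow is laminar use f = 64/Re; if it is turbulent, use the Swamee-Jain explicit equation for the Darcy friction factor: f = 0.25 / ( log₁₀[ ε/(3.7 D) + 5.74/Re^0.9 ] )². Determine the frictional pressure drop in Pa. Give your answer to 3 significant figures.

ΔP ≈ 133 Pa

Q = 358 L/min = 358/60000 = 0.005967 m³/s.
Cross-sectional area A = πD²/4 = π(0.148)²/4 = 0.0172 m²; mean velocity V = Q/A = 0.005967/0.0172 = 0.3468 m/s.
Reynolds number Re = ρVD/μ = 808 · 0.3468 · 0.148 / 0.00198 = 2.095e+04.
Re > 4000 → turbulent. Relative roughness ε/D = 1.4e-06/0.148 = 9.46e-06. Swamee-Jain: f = 0.25/(log₁₀[9.46e-06/3.7 + 5.74/2.095e+04^0.9])² = 0.25/(log₁₀[2.56e-06 + 0.000741])² = 0.25/(-3.129)² = 0.02554.
Total minor-loss coefficient ΣK = 1·1.5 = 1.5.
ΔP = [f·L/D + ΣK]·(ρV²/2) = [0.02554·7.14/0.148 + 1.5]·(808·0.3468²/2) = [1.232 + 1.5]·48.6 = 132.8 Pa.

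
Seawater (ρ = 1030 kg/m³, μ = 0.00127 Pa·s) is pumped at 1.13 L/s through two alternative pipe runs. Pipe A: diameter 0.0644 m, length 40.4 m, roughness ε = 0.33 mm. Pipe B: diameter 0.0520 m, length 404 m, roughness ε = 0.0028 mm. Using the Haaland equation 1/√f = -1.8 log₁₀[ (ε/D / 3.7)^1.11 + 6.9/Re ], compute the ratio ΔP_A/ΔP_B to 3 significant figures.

Pipe A: V = Q/A = 0.00113/0.003257 = 0.3469 m/s; Re = 1.812e+04; ε/D = 0.00512; Haaland → f = 0.0348; ΔP_A = f(L/D)(ρV²/2) = 1353 Pa.
Pipe B: V = Q/A = 0.00113/0.002124 = 0.5321 m/s; Re = 2.244e+04; ε/D = 5.38e-05; Haaland → f = 0.02511; ΔP_B = f(L/D)(ρV²/2) = 2.844e+04 Pa.
ΔP_A/ΔP_B = 1353/2.844e+04 = 0.0476.

ΔP_A/ΔP_B ≈ 0.0476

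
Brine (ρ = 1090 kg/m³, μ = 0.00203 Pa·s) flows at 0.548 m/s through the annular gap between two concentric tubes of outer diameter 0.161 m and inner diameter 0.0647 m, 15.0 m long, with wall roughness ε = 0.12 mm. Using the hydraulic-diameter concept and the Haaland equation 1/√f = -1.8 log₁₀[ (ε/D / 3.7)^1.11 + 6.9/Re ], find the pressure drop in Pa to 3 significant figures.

ΔP ≈ 674 Pa

Hydraulic diameter D_h = 4A/P = D_o - D_i = 0.161 - 0.0647 = 0.0963 m.
Re = ρVD_h/μ = 1090·0.548·0.0963/0.00203 = 2.834e+04.
ε/D_h = 0.00012/0.0963 = 0.00125; Haaland gives 1/√f = -1.8 log₁₀[0.00014+0.000244] = 6.15, so f = 0.02644.
ΔP = f(L/D_h)(ρV²/2) = 0.02644·15/0.0963·163.7 = 674.1 Pa.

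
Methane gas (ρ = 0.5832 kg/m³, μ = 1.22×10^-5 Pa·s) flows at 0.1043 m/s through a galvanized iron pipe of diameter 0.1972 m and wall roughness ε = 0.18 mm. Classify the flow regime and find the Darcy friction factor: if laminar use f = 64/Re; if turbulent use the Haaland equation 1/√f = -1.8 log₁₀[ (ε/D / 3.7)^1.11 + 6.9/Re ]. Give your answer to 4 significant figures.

f ≈ 0.06509

Re = ρVD/μ = 0.5832·0.1043·0.1972/1.22e-05 = 983.2.
Re < 2300 → laminar, so f = 64/Re = 0.06509 (roughness is irrelevant in laminar flow).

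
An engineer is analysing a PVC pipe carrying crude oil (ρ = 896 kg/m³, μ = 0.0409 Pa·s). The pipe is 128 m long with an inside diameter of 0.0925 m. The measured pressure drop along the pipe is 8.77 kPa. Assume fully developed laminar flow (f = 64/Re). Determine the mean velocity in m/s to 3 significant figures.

V ≈ 0.448 m/s

For laminar flow, f = 64/Re with Re = ρVD/μ, so Darcy-Weisbach reduces to ΔP = 32μLV/D². Solving for V: V = ΔP·D²/(32μL) = 8770·(0.0925)²/(32·0.0409·128) = 0.4479 m/s.
Check: Re = ρVD/μ = 896·0.4479·0.0925/0.0409 = 907.7 < 2300, so the laminar assumption holds.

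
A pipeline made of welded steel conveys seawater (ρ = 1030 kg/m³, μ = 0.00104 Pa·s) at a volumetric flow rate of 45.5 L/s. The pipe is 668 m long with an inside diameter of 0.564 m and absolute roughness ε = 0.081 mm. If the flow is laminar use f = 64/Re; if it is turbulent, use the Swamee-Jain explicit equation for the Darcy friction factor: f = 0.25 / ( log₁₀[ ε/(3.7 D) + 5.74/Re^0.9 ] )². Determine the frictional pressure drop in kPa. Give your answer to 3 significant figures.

Q = 45.5 L/s = 45.5/1000 = 0.0455 m³/s.
Cross-sectional area A = πD²/4 = π(0.564)²/4 = 0.2498 m²; mean velocity V = Q/A = 0.0455/0.2498 = 0.1821 m/s.
Reynolds number Re = ρVD/μ = 1030 · 0.1821 · 0.564 / 0.00104 = 1.017e+05.
Re > 4000 → turbulent. Relative roughness ε/D = 8.1e-05/0.564 = 0.000144. Swamee-Jain: f = 0.25/(log₁₀[0.000144/3.7 + 5.74/1.017e+05^0.9])² = 0.25/(log₁₀[3.88e-05 + 0.000179])² = 0.25/(-3.662)² = 0.01864.
Darcy-Weisbach: ΔP = f(L/D)(ρV²/2) = 0.01864·(668/0.564)·(1030·0.1821²/2) = 0.01864·1184·17.08 = 377.1 Pa.
ΔP = 377.1 Pa = 0.377 kPa.

ΔP ≈ 0.377 kPa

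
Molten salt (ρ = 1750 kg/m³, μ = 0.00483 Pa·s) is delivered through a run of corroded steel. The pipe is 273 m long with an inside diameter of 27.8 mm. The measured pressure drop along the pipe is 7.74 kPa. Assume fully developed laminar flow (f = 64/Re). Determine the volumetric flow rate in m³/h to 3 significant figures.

For laminar flow, f = 64/Re with Re = ρVD/μ, so Darcy-Weisbach reduces to ΔP = 32μLV/D². Solving for V: V = ΔP·D²/(32μL) = 7740·(0.0278)²/(32·0.00483·273) = 0.1418 m/s.
Check: Re = ρVD/μ = 1750·0.1418·0.0278/0.00483 = 1428 < 2300, so the laminar assumption holds.
Q = V·A = 0.1418·(π/4·0.0278²) = 8.605e-05 m³/s = 0.310 m³/h.

Q ≈ 0.310 m³/h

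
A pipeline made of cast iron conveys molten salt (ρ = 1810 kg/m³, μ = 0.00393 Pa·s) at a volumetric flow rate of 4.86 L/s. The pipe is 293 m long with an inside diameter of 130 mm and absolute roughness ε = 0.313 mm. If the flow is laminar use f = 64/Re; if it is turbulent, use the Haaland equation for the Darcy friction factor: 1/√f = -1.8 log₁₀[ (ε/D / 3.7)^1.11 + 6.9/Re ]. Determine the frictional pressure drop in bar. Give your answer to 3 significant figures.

ΔP ≈ 0.0815 bar

Q = 4.86 L/s = 4.86/1000 = 0.00486 m³/s.
Cross-sectional area A = πD²/4 = π(0.13)²/4 = 0.01327 m²; mean velocity V = Q/A = 0.00486/0.01327 = 0.3662 m/s.
Reynolds number Re = ρVD/μ = 1810 · 0.3662 · 0.13 / 0.00393 = 2.192e+04.
Re > 4000 → turbulent. Relative roughness ε/D = 0.000313/0.13 = 0.00241. Haaland: 1/√f = -1.8 log₁₀[(0.00241/3.7)^1.11 + 6.9/2.192e+04] = -1.8 log₁₀[0.00029 + 0.000315] = 5.793, so f = 0.0298.
Darcy-Weisbach: ΔP = f(L/D)(ρV²/2) = 0.0298·(293/0.13)·(1810·0.3662²/2) = 0.0298·2254·121.3 = 8149 Pa.
ΔP = 8149 Pa = 0.0815 bar.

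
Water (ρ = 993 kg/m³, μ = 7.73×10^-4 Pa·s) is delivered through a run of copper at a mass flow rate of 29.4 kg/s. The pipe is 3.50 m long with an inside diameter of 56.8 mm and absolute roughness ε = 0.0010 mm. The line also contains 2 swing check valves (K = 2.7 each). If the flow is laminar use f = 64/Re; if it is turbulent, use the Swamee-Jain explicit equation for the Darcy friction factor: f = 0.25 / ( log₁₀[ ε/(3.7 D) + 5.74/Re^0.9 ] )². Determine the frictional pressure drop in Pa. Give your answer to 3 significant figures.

A = πD²/4 = π(0.0568)²/4 = 0.002534 m²; mean velocity V = ṁ/(ρA) = 29.4/(993 · 0.002534) = 11.68 m/s.
Reynolds number Re = ρVD/μ = 993 · 11.68 · 0.0568 / 0.000773 = 8.526e+05.
Re > 4000 → turbulent. Relative roughness ε/D = 1e-06/0.0568 = 1.76e-05. Swamee-Jain: f = 0.25/(log₁₀[1.76e-05/3.7 + 5.74/8.526e+05^0.9])² = 0.25/(log₁₀[4.76e-06 + 2.64e-05])² = 0.25/(-4.507)² = 0.01231.
Total minor-loss coefficient ΣK = 2·2.7 = 5.4.
ΔP = [f·L/D + ΣK]·(ρV²/2) = [0.01231·3.5/0.0568 + 5.4]·(993·11.68²/2) = [0.7585 + 5.4]·6.779e+04 = 4.175e+05 Pa.

ΔP ≈ 417000 Pa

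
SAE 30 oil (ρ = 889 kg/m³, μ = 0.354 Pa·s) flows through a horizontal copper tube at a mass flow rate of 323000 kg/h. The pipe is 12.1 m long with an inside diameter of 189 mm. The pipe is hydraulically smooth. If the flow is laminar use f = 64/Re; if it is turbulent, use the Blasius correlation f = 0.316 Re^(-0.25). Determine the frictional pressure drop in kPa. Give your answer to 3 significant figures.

ṁ = 323000 kg/h = 323000/3600 = 89.72 kg/s.
A = πD²/4 = π(0.189)²/4 = 0.02806 m²; mean velocity V = ṁ/(ρA) = 89.72/(889 · 0.02806) = 3.597 m/s.
Reynolds number Re = ρVD/μ = 889 · 3.597 · 0.189 / 0.354 = 1707.
Re < 2300 → laminar flow, so f = 64/Re = 64/1707 = 0.03748 (the turbulent correlation is not needed).
Darcy-Weisbach: ΔP = f(L/D)(ρV²/2) = 0.03748·(12.1/0.189)·(889·3.597²/2) = 0.03748·64.02·5752 = 1.38e+04 Pa.
ΔP = 1.38e+04 Pa = 13.8 kPa.

ΔP ≈ 13.8 kPa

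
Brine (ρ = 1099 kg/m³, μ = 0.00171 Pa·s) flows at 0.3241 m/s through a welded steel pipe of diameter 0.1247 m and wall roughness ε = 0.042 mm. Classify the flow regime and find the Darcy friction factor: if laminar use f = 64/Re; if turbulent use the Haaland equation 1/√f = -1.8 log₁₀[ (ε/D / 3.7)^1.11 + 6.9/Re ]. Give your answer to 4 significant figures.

f ≈ 0.02484

Re = ρVD/μ = 1099·0.3241·0.1247/0.00171 = 2.597e+04.
Re > 4000 → turbulent. ε/D = 4.2e-05/0.1247 = 0.000337; Haaland: 1/√f = -1.8 log₁₀[3.27e-05 + 0.000266] = 6.345, so f = 0.02484.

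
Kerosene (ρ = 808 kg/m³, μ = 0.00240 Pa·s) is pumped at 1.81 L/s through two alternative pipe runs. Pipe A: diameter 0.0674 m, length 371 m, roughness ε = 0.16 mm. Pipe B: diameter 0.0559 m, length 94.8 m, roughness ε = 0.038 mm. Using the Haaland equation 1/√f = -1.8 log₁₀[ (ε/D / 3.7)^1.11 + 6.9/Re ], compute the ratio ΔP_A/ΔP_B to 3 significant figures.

ΔP_A/ΔP_B ≈ 1.74

Pipe A: V = Q/A = 0.00181/0.003568 = 0.5073 m/s; Re = 1.151e+04; ε/D = 0.00237; Haaland → f = 0.03311; ΔP_A = f(L/D)(ρV²/2) = 1.895e+04 Pa.
Pipe B: V = Q/A = 0.00181/0.002454 = 0.7375 m/s; Re = 1.388e+04; ε/D = 0.00068; Haaland → f = 0.02931; ΔP_B = f(L/D)(ρV²/2) = 1.092e+04 Pa.
ΔP_A/ΔP_B = 1.895e+04/1.092e+04 = 1.74.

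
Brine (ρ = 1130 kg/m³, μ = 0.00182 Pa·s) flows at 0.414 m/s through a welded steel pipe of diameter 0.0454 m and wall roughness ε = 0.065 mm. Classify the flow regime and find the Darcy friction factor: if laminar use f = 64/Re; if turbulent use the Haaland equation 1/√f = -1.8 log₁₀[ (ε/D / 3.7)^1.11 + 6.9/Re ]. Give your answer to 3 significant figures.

f ≈ 0.0317

Re = ρVD/μ = 1130·0.414·0.0454/0.00182 = 1.167e+04.
Re > 4000 → turbulent. ε/D = 6.5e-05/0.0454 = 0.00143; Haaland: 1/√f = -1.8 log₁₀[0.000163 + 0.000591] = 5.62, so f = 0.03166.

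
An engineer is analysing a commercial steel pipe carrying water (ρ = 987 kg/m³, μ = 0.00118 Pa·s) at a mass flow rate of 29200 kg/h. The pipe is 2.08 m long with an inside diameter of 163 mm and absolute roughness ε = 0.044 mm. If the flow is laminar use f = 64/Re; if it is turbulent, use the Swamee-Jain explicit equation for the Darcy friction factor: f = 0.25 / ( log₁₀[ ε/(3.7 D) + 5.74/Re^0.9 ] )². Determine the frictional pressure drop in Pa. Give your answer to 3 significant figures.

ΔP ≈ 21.0 Pa

ṁ = 29200 kg/h = 29200/3600 = 8.111 kg/s.
A = πD²/4 = π(0.163)²/4 = 0.02087 m²; mean velocity V = ṁ/(ρA) = 8.111/(987 · 0.02087) = 0.3938 m/s.
Reynolds number Re = ρVD/μ = 987 · 0.3938 · 0.163 / 0.00118 = 5.369e+04.
Re > 4000 → turbulent. Relative roughness ε/D = 4.4e-05/0.163 = 0.00027. Swamee-Jain: f = 0.25/(log₁₀[0.00027/3.7 + 5.74/5.369e+04^0.9])² = 0.25/(log₁₀[7.3e-05 + 0.000318])² = 0.25/(-3.408)² = 0.02152.
Darcy-Weisbach: ΔP = f(L/D)(ρV²/2) = 0.02152·(2.08/0.163)·(987·0.3938²/2) = 0.02152·12.76·76.54 = 21.02 Pa.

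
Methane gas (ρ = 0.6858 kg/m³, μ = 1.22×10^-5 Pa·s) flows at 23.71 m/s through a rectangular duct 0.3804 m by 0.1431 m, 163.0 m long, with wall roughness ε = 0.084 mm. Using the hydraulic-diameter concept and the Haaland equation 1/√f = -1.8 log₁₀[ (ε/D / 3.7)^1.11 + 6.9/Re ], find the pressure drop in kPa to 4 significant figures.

ΔP ≈ 2.659 kPa

Hydraulic diameter D_h = 4A/P = 4·(0.3804·0.1431)/(2·(0.3804+0.1431)) = 0.2177/1.047 = 0.208 m.
Re = ρVD_h/μ = 0.6858·23.71·0.208/1.22e-05 = 2.772e+05.
ε/D_h = 8.4e-05/0.208 = 0.000404; Haaland gives 1/√f = -1.8 log₁₀[4e-05+2.49e-05] = 7.538, so f = 0.0176.
ΔP = f(L/D_h)(ρV²/2) = 0.0176·163/0.208·192.8 = 2659 Pa.
ΔP = 2.659 kPa.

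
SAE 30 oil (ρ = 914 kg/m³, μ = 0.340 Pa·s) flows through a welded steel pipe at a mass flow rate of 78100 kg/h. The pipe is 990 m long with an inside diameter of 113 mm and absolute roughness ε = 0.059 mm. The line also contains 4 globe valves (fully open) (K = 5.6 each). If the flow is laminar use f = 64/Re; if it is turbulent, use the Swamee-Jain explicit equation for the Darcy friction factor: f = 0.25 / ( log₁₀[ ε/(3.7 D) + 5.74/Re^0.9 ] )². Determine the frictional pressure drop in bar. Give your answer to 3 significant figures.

ṁ = 78100 kg/h = 78100/3600 = 21.69 kg/s.
A = πD²/4 = π(0.113)²/4 = 0.01003 m²; mean velocity V = ṁ/(ρA) = 21.69/(914 · 0.01003) = 2.367 m/s.
Reynolds number Re = ρVD/μ = 914 · 2.367 · 0.113 / 0.34 = 719.
Re < 2300 → laminar flow, so f = 64/Re = 64/719 = 0.08902 (the turbulent correlation is not needed).
Total minor-loss coefficient ΣK = 4·5.6 = 22.4.
ΔP = [f·L/D + ΣK]·(ρV²/2) = [0.08902·990/0.113 + 22.4]·(914·2.367²/2) = [779.9 + 22.4]·2560 = 2.054e+06 Pa.
ΔP = 2.054e+06 Pa = 20.5 bar.

ΔP ≈ 20.5 bar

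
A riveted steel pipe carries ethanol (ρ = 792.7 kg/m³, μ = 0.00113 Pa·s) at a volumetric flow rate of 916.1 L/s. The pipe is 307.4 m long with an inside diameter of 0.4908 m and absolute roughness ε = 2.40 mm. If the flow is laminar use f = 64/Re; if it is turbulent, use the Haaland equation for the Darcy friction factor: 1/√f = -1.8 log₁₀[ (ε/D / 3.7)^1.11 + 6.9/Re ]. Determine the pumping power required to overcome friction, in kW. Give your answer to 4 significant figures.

Q = 916.1 L/s = 916.1/1000 = 0.9161 m³/s.
Cross-sectional area A = πD²/4 = π(0.4908)²/4 = 0.1892 m²; mean velocity V = Q/A = 0.9161/0.1892 = 4.842 m/s.
Reynolds number Re = ρVD/μ = 792.7 · 4.842 · 0.4908 / 0.00113 = 1.667e+06.
Re > 4000 → turbulent. Relative roughness ε/D = 0.0024/0.4908 = 0.00489. Haaland: 1/√f = -1.8 log₁₀[(0.00489/3.7)^1.11 + 6.9/1.667e+06] = -1.8 log₁₀[0.000637 + 4.14e-06] = 5.747, so f = 0.03028.
Darcy-Weisbach: ΔP = f(L/D)(ρV²/2) = 0.03028·(307.4/0.4908)·(792.7·4.842²/2) = 0.03028·626.3·9293 = 1.762e+05 Pa.
Pumping power P = QΔP = 0.9161·1.762e+05 = 161450 W = 161.4 kW.

P ≈ 161.4 kW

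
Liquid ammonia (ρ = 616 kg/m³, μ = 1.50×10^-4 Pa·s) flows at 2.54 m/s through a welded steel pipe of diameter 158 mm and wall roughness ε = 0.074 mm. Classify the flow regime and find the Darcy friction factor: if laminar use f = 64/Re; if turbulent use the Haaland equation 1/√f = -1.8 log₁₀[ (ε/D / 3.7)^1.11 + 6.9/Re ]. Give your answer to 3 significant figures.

Re = ρVD/μ = 616·2.54·0.158/0.00015 = 1.648e+06.
Re > 4000 → turbulent. ε/D = 7.4e-05/0.158 = 0.000468; Haaland: 1/√f = -1.8 log₁₀[4.72e-05 + 4.19e-06] = 7.721, so f = 0.01677.

f ≈ 0.0168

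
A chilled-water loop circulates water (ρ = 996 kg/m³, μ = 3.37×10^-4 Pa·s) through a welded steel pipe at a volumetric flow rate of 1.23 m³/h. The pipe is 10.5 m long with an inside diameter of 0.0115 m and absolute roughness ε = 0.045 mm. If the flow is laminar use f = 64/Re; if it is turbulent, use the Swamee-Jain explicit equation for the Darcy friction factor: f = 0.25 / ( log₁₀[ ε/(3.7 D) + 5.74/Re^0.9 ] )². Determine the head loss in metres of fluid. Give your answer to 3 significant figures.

Q = 1.23 m³/h = 1.23/3600 = 0.0003417 m³/s.
Cross-sectional area A = πD²/4 = π(0.0115)²/4 = 0.0001039 m²; mean velocity V = Q/A = 0.0003417/0.0001039 = 3.289 m/s.
Reynolds number Re = ρVD/μ = 996 · 3.289 · 0.0115 / 0.000337 = 1.118e+05.
Re > 4000 → turbulent. Relative roughness ε/D = 4.5e-05/0.0115 = 0.00391. Swamee-Jain: f = 0.25/(log₁₀[0.00391/3.7 + 5.74/1.118e+05^0.9])² = 0.25/(log₁₀[0.00106 + 0.000164])² = 0.25/(-2.913)² = 0.02946.
Darcy-Weisbach: ΔP = f(L/D)(ρV²/2) = 0.02946·(10.5/0.0115)·(996·3.289²/2) = 0.02946·913·5388 = 1.449e+05 Pa.
Head loss h_f = ΔP/(ρg) = 1.449e+05/(996·9.81) = 14.8 m.

h_f ≈ 14.8 m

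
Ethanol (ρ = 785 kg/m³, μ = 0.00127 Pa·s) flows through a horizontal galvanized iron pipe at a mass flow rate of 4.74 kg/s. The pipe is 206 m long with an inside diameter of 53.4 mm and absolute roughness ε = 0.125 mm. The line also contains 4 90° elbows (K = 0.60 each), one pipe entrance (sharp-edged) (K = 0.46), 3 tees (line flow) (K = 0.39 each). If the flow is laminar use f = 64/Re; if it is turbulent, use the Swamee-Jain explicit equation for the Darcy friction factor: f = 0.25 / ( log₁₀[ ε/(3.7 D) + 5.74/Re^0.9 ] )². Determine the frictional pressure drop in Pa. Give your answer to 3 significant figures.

A = πD²/4 = π(0.0534)²/4 = 0.00224 m²; mean velocity V = ṁ/(ρA) = 4.74/(785 · 0.00224) = 2.696 m/s.
Reynolds number Re = ρVD/μ = 785 · 2.696 · 0.0534 / 0.00127 = 8.899e+04.
Re > 4000 → turbulent. Relative roughness ε/D = 0.000125/0.0534 = 0.00234. Swamee-Jain: f = 0.25/(log₁₀[0.00234/3.7 + 5.74/8.899e+04^0.9])² = 0.25/(log₁₀[0.000633 + 0.000202])² = 0.25/(-3.079)² = 0.02638.
Total minor-loss coefficient ΣK = 4·0.6 + 1·0.46 + 3·0.39 = 4.03.
ΔP = [f·L/D + ΣK]·(ρV²/2) = [0.02638·206/0.0534 + 4.03]·(785·2.696²/2) = [101.7 + 4.03]·2853 = 3.018e+05 Pa.

ΔP ≈ 302000 Pa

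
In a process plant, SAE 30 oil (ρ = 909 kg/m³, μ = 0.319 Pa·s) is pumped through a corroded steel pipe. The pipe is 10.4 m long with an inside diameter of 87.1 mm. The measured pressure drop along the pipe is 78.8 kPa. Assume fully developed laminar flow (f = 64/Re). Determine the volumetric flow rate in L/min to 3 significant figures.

Q ≈ 2010 L/min

For laminar flow, f = 64/Re with Re = ρVD/μ, so Darcy-Weisbach reduces to ΔP = 32μLV/D². Solving for V: V = ΔP·D²/(32μL) = 7.88e+04·(0.0871)²/(32·0.319·10.4) = 5.631 m/s.
Check: Re = ρVD/μ = 909·5.631·0.0871/0.319 = 1398 < 2300, so the laminar assumption holds.
Q = V·A = 5.631·(π/4·0.0871²) = 0.03355 m³/s = 2010 L/min.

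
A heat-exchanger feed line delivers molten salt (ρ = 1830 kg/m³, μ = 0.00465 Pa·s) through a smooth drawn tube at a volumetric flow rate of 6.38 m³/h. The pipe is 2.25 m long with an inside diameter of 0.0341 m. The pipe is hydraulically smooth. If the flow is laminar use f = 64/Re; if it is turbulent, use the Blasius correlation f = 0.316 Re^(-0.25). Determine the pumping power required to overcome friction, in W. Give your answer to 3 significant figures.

Q = 6.38 m³/h = 6.38/3600 = 0.001772 m³/s.
Cross-sectional area A = πD²/4 = π(0.0341)²/4 = 0.0009133 m²; mean velocity V = Q/A = 0.001772/0.0009133 = 1.941 m/s.
Reynolds number Re = ρVD/μ = 1830 · 1.941 · 0.0341 / 0.00465 = 2.604e+04.
Re > 4000 → turbulent. Smooth-pipe (Blasius): f = 0.316 Re^(-0.25) = 0.316/(2.604e+04)^0.25 = 0.02488.
Darcy-Weisbach: ΔP = f(L/D)(ρV²/2) = 0.02488·(2.25/0.0341)·(1830·1.941²/2) = 0.02488·65.98·3446 = 5655 Pa.
Pumping power P = QΔP = 0.001772·5655 = 10.02 W = 10.0 W.

P ≈ 10.0 W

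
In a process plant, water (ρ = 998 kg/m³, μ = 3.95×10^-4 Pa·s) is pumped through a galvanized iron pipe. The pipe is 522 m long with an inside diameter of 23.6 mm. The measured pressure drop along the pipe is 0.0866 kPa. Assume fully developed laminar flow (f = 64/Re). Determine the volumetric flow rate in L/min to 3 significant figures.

Q ≈ 0.192 L/min

For laminar flow, f = 64/Re with Re = ρVD/μ, so Darcy-Weisbach reduces to ΔP = 32μLV/D². Solving for V: V = ΔP·D²/(32μL) = 86.6·(0.0236)²/(32·0.000395·522) = 0.00731 m/s.
Check: Re = ρVD/μ = 998·0.00731·0.0236/0.000395 = 435.9 < 2300, so the laminar assumption holds.
Q = V·A = 0.00731·(π/4·0.0236²) = 3.198e-06 m³/s = 0.192 L/min.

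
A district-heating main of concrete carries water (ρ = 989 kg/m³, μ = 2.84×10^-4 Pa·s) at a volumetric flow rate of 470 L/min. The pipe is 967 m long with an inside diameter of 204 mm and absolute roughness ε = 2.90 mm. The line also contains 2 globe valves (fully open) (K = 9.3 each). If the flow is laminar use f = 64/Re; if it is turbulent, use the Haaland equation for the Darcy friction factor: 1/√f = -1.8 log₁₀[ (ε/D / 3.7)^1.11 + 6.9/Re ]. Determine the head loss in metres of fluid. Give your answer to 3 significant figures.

Q = 470 L/min = 470/60000 = 0.007833 m³/s.
Cross-sectional area A = πD²/4 = π(0.204)²/4 = 0.03269 m²; mean velocity V = Q/A = 0.007833/0.03269 = 0.2397 m/s.
Reynolds number Re = ρVD/μ = 989 · 0.2397 · 0.204 / 0.000284 = 1.703e+05.
Re > 4000 → turbulent. Relative roughness ε/D = 0.0029/0.204 = 0.0142. Haaland: 1/√f = -1.8 log₁₀[(0.0142/3.7)^1.11 + 6.9/1.703e+05] = -1.8 log₁₀[0.00208 + 4.05e-05] = 4.811, so f = 0.0432.
Total minor-loss coefficient ΣK = 2·9.3 = 18.6.
ΔP = [f·L/D + ΣK]·(ρV²/2) = [0.0432·967/0.204 + 18.6]·(989·0.2397²/2) = [204.8 + 18.6]·28.4 = 6345 Pa.
Head loss h_f = ΔP/(ρg) = 6345/(989·9.81) = 0.654 m.

h_f ≈ 0.654 m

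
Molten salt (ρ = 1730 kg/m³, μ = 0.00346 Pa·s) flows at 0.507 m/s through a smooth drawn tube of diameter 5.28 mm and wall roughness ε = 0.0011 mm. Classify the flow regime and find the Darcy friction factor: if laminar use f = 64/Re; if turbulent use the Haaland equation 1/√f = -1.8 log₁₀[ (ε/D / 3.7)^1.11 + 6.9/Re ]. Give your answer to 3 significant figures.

f ≈ 0.0478

Re = ρVD/μ = 1730·0.507·0.00528/0.00346 = 1338.
Re < 2300 → laminar, so f = 64/Re = 0.04782 (roughness is irrelevant in laminar flow).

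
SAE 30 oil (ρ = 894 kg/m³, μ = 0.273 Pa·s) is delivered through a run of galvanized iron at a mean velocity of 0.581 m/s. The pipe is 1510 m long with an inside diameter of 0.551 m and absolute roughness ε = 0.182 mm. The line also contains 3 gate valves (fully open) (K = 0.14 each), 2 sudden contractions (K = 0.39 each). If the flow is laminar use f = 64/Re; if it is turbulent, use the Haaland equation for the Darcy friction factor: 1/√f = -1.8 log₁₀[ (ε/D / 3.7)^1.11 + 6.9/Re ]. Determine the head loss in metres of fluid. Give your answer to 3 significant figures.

Reynolds number Re = ρVD/μ = 894 · 0.581 · 0.551 / 0.273 = 1048.
Re < 2300 → laminar flow, so f = 64/Re = 64/1048 = 0.06105 (the turbulent correlation is not needed).
Total minor-loss coefficient ΣK = 3·0.14 + 2·0.39 = 1.2.
ΔP = [f·L/D + ΣK]·(ρV²/2) = [0.06105·1510/0.551 + 1.2]·(894·0.581²/2) = [167.3 + 1.2]·150.9 = 2.543e+04 Pa.
Head loss h_f = ΔP/(ρg) = 2.543e+04/(894·9.81) = 2.90 m.

h_f ≈ 2.90 m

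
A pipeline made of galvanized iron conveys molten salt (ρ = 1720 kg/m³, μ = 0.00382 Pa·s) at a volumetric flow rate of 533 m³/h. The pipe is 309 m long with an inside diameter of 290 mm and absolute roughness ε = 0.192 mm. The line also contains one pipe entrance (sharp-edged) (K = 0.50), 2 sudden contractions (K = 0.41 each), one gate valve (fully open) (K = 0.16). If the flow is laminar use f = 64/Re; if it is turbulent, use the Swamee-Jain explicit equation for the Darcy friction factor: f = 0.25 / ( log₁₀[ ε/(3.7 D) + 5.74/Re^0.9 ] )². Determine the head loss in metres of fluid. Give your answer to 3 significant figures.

Q = 533 m³/h = 533/3600 = 0.1481 m³/s.
Cross-sectional area A = πD²/4 = π(0.29)²/4 = 0.06605 m²; mean velocity V = Q/A = 0.1481/0.06605 = 2.242 m/s.
Reynolds number Re = ρVD/μ = 1720 · 2.242 · 0.29 / 0.00382 = 2.927e+05.
Re > 4000 → turbulent. Relative roughness ε/D = 0.000192/0.29 = 0.000662. Swamee-Jain: f = 0.25/(log₁₀[0.000662/3.7 + 5.74/2.927e+05^0.9])² = 0.25/(log₁₀[0.000179 + 6.9e-05])² = 0.25/(-3.606)² = 0.01923.
Total minor-loss coefficient ΣK = 1·0.5 + 2·0.41 + 1·0.16 = 1.48.
ΔP = [f·L/D + ΣK]·(ρV²/2) = [0.01923·309/0.29 + 1.48]·(1720·2.242²/2) = [20.49 + 1.48]·4321 = 9.493e+04 Pa.
Head loss h_f = ΔP/(ρg) = 9.493e+04/(1720·9.81) = 5.63 m.

h_f ≈ 5.63 m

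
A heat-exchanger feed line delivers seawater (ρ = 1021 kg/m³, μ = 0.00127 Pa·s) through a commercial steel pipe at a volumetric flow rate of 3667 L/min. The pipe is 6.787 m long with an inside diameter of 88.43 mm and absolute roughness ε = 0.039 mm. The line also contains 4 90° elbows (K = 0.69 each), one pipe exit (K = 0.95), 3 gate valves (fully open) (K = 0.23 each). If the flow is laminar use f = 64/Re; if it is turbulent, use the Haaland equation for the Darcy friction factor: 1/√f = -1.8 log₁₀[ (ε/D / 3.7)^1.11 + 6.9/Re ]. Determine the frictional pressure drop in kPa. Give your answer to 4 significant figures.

ΔP ≈ 288.1 kPa

Q = 3667 L/min = 3667/60000 = 0.06112 m³/s.
Cross-sectional area A = πD²/4 = π(0.08843)²/4 = 0.006142 m²; mean velocity V = Q/A = 0.06112/0.006142 = 9.951 m/s.
Reynolds number Re = ρVD/μ = 1021 · 9.951 · 0.08843 / 0.00127 = 7.074e+05.
Re > 4000 → turbulent. Relative roughness ε/D = 3.9e-05/0.08843 = 0.000441. Haaland: 1/√f = -1.8 log₁₀[(0.000441/3.7)^1.11 + 6.9/7.074e+05] = -1.8 log₁₀[4.41e-05 + 9.75e-06] = 7.684, so f = 0.01694.
Total minor-loss coefficient ΣK = 4·0.69 + 1·0.95 + 3·0.23 = 4.4.
ΔP = [f·L/D + ΣK]·(ρV²/2) = [0.01694·6.787/0.08843 + 4.4]·(1021·9.951²/2) = [1.3 + 4.4]·5.055e+04 = 2.881e+05 Pa.
ΔP = 2.881e+05 Pa = 288.1 kPa.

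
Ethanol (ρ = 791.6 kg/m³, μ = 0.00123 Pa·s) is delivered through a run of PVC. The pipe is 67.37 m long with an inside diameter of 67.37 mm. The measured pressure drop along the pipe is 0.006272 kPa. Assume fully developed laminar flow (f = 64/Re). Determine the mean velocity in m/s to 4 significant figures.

For laminar flow, f = 64/Re with Re = ρVD/μ, so Darcy-Weisbach reduces to ΔP = 32μLV/D². Solving for V: V = ΔP·D²/(32μL) = 6.272·(0.06737)²/(32·0.00123·67.37) = 0.01074 m/s.
Check: Re = ρVD/μ = 791.6·0.01074·0.06737/0.00123 = 465.5 < 2300, so the laminar assumption holds.

V ≈ 0.01074 m/s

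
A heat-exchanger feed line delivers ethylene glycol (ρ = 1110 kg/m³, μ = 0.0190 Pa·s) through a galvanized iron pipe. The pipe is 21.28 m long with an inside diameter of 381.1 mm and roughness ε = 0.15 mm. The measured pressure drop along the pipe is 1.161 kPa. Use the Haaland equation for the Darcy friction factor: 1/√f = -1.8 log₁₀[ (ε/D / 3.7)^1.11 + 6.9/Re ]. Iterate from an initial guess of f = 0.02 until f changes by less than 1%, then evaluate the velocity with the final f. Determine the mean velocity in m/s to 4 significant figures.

Rearranging Darcy-Weisbach: V = √(2·ΔP·D/(f·L·ρ)). With ε/D = 0.00015/0.3811 = 0.000394, iterate starting from f = 0.02:
  f = 0.02 → V = √(2·1161·0.3811/(0.02·21.28·1110)) = 1.369 m/s; Re = ρVD/μ = 3.047e+04; f → 0.02413
  f = 0.02413 → V = 1.246 m/s; Re = 2.774e+04; f → 0.02461
  f = 0.02461 → V = 1.234 m/s; Re = 2.747e+04; f → 0.02466
Converged (Δf/f < 1%). With the final f = 0.02466: V = √(2·1161·0.3811/(0.02466·21.28·1110)) = 1.232 m/s.

V ≈ 1.232 m/s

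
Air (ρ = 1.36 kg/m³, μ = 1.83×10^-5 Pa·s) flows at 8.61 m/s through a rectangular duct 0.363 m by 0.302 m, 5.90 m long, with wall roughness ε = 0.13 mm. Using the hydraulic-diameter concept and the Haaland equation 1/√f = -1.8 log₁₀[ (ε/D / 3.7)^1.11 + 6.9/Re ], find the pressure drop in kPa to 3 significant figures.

ΔP ≈ 0.0162 kPa

Hydraulic diameter D_h = 4A/P = 4·(0.363·0.302)/(2·(0.363+0.302)) = 0.4385/1.33 = 0.3297 m.
Re = ρVD_h/μ = 1.36·8.61·0.3297/1.83e-05 = 2.11e+05.
ε/D_h = 0.00013/0.3297 = 0.000394; Haaland gives 1/√f = -1.8 log₁₀[3.9e-05+3.27e-05] = 7.46, so f = 0.01797.
ΔP = f(L/D_h)(ρV²/2) = 0.01797·5.9/0.3297·50.41 = 16.21 Pa.
ΔP = 0.0162 kPa.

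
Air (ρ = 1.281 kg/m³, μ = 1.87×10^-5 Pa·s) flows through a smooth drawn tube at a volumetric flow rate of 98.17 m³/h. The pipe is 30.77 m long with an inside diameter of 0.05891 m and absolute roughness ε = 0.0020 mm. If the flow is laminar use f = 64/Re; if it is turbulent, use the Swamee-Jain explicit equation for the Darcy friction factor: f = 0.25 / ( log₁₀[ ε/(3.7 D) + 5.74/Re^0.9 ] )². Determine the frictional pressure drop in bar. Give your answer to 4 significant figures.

ΔP ≈ 0.007341 bar

Q = 98.17 m³/h = 98.17/3600 = 0.02727 m³/s.
Cross-sectional area A = πD²/4 = π(0.05891)²/4 = 0.002726 m²; mean velocity V = Q/A = 0.02727/0.002726 = 10 m/s.
Reynolds number Re = ρVD/μ = 1.281 · 10 · 0.05891 / 1.87e-05 = 4.037e+04.
Re > 4000 → turbulent. Relative roughness ε/D = 2e-06/0.05891 = 3.4e-05. Swamee-Jain: f = 0.25/(log₁₀[3.4e-05/3.7 + 5.74/4.037e+04^0.9])² = 0.25/(log₁₀[9.18e-06 + 0.000411])² = 0.25/(-3.377)² = 0.02192.
Darcy-Weisbach: ΔP = f(L/D)(ρV²/2) = 0.02192·(30.77/0.05891)·(1.281·10²/2) = 0.02192·522.3·64.11 = 734.1 Pa.
ΔP = 734.1 Pa = 0.007341 bar.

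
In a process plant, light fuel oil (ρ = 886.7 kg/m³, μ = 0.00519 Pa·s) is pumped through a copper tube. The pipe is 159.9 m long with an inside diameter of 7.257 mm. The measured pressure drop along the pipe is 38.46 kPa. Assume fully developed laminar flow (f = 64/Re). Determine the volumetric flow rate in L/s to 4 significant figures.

Q ≈ 0.003155 L/s

For laminar flow, f = 64/Re with Re = ρVD/μ, so Darcy-Weisbach reduces to ΔP = 32μLV/D². Solving for V: V = ΔP·D²/(32μL) = 3.846e+04·(0.007257)²/(32·0.00519·159.9) = 0.07627 m/s.
Check: Re = ρVD/μ = 886.7·0.07627·0.007257/0.00519 = 94.56 < 2300, so the laminar assumption holds.
Q = V·A = 0.07627·(π/4·0.007257²) = 3.155e-06 m³/s = 0.003155 L/s.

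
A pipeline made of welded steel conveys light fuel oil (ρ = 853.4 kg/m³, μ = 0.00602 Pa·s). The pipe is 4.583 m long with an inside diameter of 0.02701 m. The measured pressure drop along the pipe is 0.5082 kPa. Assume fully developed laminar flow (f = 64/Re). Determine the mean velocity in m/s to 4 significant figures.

For laminar flow, f = 64/Re with Re = ρVD/μ, so Darcy-Weisbach reduces to ΔP = 32μLV/D². Solving for V: V = ΔP·D²/(32μL) = 508.2·(0.02701)²/(32·0.00602·4.583) = 0.4199 m/s.
Check: Re = ρVD/μ = 853.4·0.4199·0.02701/0.00602 = 1608 < 2300, so the laminar assumption holds.

V ≈ 0.4199 m/s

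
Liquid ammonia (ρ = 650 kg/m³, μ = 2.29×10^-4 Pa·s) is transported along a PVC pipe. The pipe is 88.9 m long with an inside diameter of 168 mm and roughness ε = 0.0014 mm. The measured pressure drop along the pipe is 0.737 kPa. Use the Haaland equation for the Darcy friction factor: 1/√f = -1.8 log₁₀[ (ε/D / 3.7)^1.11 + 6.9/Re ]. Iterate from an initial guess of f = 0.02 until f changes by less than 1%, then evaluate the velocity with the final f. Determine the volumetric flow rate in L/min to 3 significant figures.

Rearranging Darcy-Weisbach: V = √(2·ΔP·D/(f·L·ρ)). With ε/D = 1.4e-06/0.168 = 8.33e-06, iterate starting from f = 0.02:
  f = 0.02 → V = √(2·737·0.168/(0.02·88.9·650)) = 0.4629 m/s; Re = ρVD/μ = 2.207e+05; f → 0.01526
  f = 0.01526 → V = 0.53 m/s; Re = 2.527e+05; f → 0.01487
  f = 0.01487 → V = 0.5368 m/s; Re = 2.56e+05; f → 0.01484
Converged (Δf/f < 1%). With the final f = 0.01484: V = √(2·737·0.168/(0.01484·88.9·650)) = 0.5374 m/s.
Q = V·A = 0.5374·(π/4·0.168²) = 0.01191 m³/s = 715 L/min.

Q ≈ 715 L/min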